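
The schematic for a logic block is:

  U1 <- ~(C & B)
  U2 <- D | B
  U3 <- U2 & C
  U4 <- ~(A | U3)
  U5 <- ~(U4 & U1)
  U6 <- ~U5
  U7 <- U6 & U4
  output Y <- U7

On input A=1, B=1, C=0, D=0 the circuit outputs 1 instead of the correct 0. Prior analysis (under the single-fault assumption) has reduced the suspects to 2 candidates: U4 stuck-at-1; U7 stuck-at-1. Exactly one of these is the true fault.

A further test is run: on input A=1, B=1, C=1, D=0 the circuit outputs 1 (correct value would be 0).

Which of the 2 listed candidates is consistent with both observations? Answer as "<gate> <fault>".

Evaluate each candidate on input A=1, B=1, C=1, D=0:
  U4 stuck-at-1: U1=0, U2=1, U3=1, U4=1 [stuck-at-1], U5=1, U6=0, U7=0 → 0 — eliminated
  U7 stuck-at-1: U1=0, U2=1, U3=1, U4=0, U5=1, U6=0, U7=1 [stuck-at-1] → 1 — matches
Only U7 stuck-at-1 reproduces the observed 1.

U7 stuck-at-1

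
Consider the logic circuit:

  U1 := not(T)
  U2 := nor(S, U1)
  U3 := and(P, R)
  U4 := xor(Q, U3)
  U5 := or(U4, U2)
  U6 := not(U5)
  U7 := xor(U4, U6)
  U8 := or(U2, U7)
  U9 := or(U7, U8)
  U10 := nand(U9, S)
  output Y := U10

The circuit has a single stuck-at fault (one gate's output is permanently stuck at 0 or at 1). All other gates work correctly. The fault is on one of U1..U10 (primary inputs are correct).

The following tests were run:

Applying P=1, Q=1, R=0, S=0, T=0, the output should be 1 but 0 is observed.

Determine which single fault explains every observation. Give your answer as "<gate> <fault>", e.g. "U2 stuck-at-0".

Fault-free values for test 1 (P=1, Q=1, R=0, S=0, T=0): U1=1, U2=0, U3=0, U4=1, U5=1, U6=0, U7=1, U8=1, U9=1, U10=1, giving Y=1. Observed 0.
Test 1: faults giving observed 0 are {U10 stuck-at-0}.
Only U10 stuck-at-0 is consistent with every test.

U10 stuck-at-0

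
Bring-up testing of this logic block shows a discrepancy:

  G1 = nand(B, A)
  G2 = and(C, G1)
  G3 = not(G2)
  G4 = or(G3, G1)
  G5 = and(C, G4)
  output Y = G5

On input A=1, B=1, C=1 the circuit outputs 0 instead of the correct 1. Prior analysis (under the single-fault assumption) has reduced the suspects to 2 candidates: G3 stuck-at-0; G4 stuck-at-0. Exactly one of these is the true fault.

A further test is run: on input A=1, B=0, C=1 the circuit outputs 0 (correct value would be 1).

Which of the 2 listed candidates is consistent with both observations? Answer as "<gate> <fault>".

Evaluate each candidate on input A=1, B=0, C=1:
  G3 stuck-at-0: G1=1, G2=1, G3=0 [stuck-at-0], G4=1, G5=1 → 1 — eliminated
  G4 stuck-at-0: G1=1, G2=1, G3=0, G4=0 [stuck-at-0], G5=0 → 0 — matches
Only G4 stuck-at-0 reproduces the observed 0.

G4 stuck-at-0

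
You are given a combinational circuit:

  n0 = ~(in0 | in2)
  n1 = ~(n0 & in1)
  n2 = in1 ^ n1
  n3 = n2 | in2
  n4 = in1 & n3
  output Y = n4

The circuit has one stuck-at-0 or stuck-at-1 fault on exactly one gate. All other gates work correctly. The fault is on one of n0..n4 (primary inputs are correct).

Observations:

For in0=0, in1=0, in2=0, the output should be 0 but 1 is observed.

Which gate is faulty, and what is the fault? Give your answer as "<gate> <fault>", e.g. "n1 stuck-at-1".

n4 stuck-at-1

Fault-free values for test 1 (in0=0, in1=0, in2=0): n0=1, n1=1, n2=1, n3=1, n4=0, giving Y=0. Observed 1.
Test 1: faults giving observed 1 are {n4 stuck-at-1}.
Only n4 stuck-at-1 is consistent with every test.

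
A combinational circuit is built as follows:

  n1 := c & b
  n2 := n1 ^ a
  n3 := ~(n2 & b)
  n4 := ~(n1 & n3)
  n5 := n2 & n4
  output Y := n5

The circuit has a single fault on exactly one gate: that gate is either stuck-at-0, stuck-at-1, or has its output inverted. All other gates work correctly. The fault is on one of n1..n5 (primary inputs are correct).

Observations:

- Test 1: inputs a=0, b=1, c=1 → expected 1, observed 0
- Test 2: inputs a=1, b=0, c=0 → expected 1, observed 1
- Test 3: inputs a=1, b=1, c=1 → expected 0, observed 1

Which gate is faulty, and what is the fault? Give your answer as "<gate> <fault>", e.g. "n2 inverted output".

n1 stuck-at-0

Fault-free values for test 1 (a=0, b=1, c=1): n1=1, n2=1, n3=0, n4=1, n5=1, giving Y=1. Observed 0.
Test 1: faults giving observed 0 are {n1 stuck-at-0, n1 inverted output, n2 stuck-at-0, n2 inverted output, n3 stuck-at-1, n3 inverted output, n4 stuck-at-0, n4 inverted output, n5 stuck-at-0, n5 inverted output}.
Test 2 (a=1, b=0, c=0): fault-free n1=0, n2=1, n3=1, n4=1, n5=1 → 1; observed 1. Eliminates n1 inverted output, n2 stuck-at-0, n2 inverted output, n4 stuck-at-0, n4 inverted output, n5 stuck-at-0, n5 inverted output.
Test 3 (a=1, b=1, c=1): fault-free n1=1, n2=0, n3=1, n4=0, n5=0 → 0; observed 1. Eliminates n3 stuck-at-1, n3 inverted output.
Only n1 stuck-at-0 is consistent with every test.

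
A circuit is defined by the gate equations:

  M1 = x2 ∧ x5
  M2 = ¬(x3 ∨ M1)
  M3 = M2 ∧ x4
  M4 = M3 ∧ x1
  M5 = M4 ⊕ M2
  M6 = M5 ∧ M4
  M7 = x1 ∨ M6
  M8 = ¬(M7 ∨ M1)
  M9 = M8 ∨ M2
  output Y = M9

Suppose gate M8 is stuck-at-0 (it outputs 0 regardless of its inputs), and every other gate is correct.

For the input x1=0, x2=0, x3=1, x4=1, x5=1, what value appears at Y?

0

Propagate with M8 forced: M1=0, M2=0, M3=0, M4=0, M5=0, M6=0, M7=0, M8=0 [stuck-at-0], M9=0.
So Y = 0. (Without the fault it would be 1.)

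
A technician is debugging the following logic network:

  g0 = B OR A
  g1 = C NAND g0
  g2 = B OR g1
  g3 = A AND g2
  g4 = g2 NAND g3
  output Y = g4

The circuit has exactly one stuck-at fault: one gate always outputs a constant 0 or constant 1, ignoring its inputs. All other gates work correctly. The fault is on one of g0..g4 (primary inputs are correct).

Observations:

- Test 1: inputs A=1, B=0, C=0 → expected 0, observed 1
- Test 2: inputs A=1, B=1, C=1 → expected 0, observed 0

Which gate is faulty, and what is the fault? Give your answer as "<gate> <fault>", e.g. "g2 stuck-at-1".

g1 stuck-at-0

Fault-free values for test 1 (A=1, B=0, C=0): g0=1, g1=1, g2=1, g3=1, g4=0, giving Y=0. Observed 1.
Test 1: faults giving observed 1 are {g1 stuck-at-0, g2 stuck-at-0, g3 stuck-at-0, g4 stuck-at-1}.
Test 2 (A=1, B=1, C=1): fault-free g0=1, g1=0, g2=1, g3=1, g4=0 → 0; observed 0. Eliminates g2 stuck-at-0, g3 stuck-at-0, g4 stuck-at-1.
Only g1 stuck-at-0 is consistent with every test.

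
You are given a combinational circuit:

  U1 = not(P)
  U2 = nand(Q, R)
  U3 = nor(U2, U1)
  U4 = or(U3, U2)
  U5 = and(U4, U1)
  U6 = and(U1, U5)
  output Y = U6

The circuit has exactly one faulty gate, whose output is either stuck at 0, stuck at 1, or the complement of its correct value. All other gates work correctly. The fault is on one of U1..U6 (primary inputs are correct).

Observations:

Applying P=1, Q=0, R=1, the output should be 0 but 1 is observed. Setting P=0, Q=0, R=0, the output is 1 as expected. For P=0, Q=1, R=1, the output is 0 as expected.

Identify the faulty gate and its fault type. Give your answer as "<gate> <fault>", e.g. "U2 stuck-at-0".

U1 stuck-at-1

Fault-free values for test 1 (P=1, Q=0, R=1): U1=0, U2=1, U3=0, U4=1, U5=0, U6=0, giving Y=0. Observed 1.
Test 1: faults giving observed 1 are {U1 stuck-at-1, U1 inverted output, U6 stuck-at-1, U6 inverted output}.
Test 2 (P=0, Q=0, R=0): fault-free U1=1, U2=1, U3=0, U4=1, U5=1, U6=1 → 1; observed 1. Eliminates U1 inverted output, U6 inverted output.
Test 3 (P=0, Q=1, R=1): fault-free U1=1, U2=0, U3=0, U4=0, U5=0, U6=0 → 0; observed 0. Eliminates U6 stuck-at-1.
Only U1 stuck-at-1 is consistent with every test.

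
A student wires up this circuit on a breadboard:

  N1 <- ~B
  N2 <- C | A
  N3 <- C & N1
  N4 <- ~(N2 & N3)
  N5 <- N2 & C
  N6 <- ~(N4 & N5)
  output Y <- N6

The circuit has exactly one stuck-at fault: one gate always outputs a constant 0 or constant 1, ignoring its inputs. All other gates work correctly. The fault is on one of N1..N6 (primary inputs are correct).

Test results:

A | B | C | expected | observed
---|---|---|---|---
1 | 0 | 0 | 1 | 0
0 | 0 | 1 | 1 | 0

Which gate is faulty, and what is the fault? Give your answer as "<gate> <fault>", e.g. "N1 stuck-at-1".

N6 stuck-at-0

Fault-free values for test 1 (A=1, B=0, C=0): N1=1, N2=1, N3=0, N4=1, N5=0, N6=1, giving Y=1. Observed 0.
Test 1: faults giving observed 0 are {N5 stuck-at-1, N6 stuck-at-0}.
Test 2 (A=0, B=0, C=1): fault-free N1=1, N2=1, N3=1, N4=0, N5=1, N6=1 → 1; observed 0. Eliminates N5 stuck-at-1.
Only N6 stuck-at-0 is consistent with every test.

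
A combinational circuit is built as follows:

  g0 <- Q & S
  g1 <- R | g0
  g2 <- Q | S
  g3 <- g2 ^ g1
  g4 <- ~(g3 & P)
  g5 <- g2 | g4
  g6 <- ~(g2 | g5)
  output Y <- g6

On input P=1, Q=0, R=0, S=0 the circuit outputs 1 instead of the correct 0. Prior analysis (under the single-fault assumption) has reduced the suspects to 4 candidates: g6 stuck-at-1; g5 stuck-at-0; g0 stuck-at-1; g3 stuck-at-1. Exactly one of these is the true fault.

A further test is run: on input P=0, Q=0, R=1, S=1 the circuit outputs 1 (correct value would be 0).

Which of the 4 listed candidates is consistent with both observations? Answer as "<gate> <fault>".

g6 stuck-at-1

Evaluate each candidate on input P=0, Q=0, R=1, S=1:
  g6 stuck-at-1: g0=0, g1=1, g2=1, g3=0, g4=1, g5=1, g6=1 [stuck-at-1] → 1 — matches
  g5 stuck-at-0: g0=0, g1=1, g2=1, g3=0, g4=1, g5=0 [stuck-at-0], g6=0 → 0 — eliminated
  g0 stuck-at-1: g0=1 [stuck-at-1], g1=1, g2=1, g3=0, g4=1, g5=1, g6=0 → 0 — eliminated
  g3 stuck-at-1: g0=0, g1=1, g2=1, g3=1 [stuck-at-1], g4=1, g5=1, g6=0 → 0 — eliminated
Only g6 stuck-at-1 reproduces the observed 1.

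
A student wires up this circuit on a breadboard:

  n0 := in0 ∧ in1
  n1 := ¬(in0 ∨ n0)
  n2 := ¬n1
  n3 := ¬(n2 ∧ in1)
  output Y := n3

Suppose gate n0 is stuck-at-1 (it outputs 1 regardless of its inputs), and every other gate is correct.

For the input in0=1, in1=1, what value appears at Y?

0

Propagate with n0 forced: n0=1 [stuck-at-1], n1=0, n2=1, n3=0.
So Y = 0. (Same as the fault-free value — the fault is masked on this input.)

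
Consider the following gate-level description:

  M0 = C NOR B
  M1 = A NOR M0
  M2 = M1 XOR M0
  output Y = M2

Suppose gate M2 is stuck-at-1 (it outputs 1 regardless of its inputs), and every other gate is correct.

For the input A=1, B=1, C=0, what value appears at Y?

1

Propagate with M2 forced: M0=0, M1=0, M2=1 [stuck-at-1].
So Y = 1. (Without the fault it would be 0.)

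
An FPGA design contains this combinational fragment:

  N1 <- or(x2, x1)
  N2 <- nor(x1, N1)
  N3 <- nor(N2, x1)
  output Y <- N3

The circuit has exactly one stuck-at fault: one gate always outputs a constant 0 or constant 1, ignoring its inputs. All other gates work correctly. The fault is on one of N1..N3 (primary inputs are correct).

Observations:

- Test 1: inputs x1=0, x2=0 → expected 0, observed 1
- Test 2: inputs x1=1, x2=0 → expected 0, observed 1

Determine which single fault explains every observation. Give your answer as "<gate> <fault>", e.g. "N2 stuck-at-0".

Fault-free values for test 1 (x1=0, x2=0): N1=0, N2=1, N3=0, giving Y=0. Observed 1.
Test 1: faults giving observed 1 are {N1 stuck-at-1, N2 stuck-at-0, N3 stuck-at-1}.
Test 2 (x1=1, x2=0): fault-free N1=1, N2=0, N3=0 → 0; observed 1. Eliminates N1 stuck-at-1, N2 stuck-at-0.
Only N3 stuck-at-1 is consistent with every test.

N3 stuck-at-1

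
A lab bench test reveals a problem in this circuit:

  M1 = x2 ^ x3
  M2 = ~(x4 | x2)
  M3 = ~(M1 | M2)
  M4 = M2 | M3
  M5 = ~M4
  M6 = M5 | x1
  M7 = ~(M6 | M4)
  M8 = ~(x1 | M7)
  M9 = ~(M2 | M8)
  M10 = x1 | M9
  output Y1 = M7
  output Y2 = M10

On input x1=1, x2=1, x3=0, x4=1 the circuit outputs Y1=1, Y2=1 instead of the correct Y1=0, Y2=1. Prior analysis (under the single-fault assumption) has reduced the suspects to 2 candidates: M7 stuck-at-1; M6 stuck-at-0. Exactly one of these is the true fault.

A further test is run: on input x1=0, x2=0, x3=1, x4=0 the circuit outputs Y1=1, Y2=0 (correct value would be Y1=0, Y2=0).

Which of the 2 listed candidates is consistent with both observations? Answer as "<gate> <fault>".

Evaluate each candidate on input x1=0, x2=0, x3=1, x4=0:
  M7 stuck-at-1: M1=1, M2=1, M3=0, M4=1, M5=0, M6=0, M7=1 [stuck-at-1], M8=0, M9=0, M10=0 → Y1=1, Y2=0 — matches
  M6 stuck-at-0: M1=1, M2=1, M3=0, M4=1, M5=0, M6=0 [stuck-at-0], M7=0, M8=1, M9=0, M10=0 → Y1=0, Y2=0 — eliminated
Only M7 stuck-at-1 reproduces the observed Y1=1, Y2=0.

M7 stuck-at-1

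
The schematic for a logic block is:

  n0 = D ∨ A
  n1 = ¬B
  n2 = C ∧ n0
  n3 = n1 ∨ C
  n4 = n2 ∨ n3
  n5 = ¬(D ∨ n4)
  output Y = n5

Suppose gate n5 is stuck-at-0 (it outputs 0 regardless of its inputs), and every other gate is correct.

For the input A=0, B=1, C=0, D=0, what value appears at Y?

0

Propagate with n5 forced: n0=0, n1=0, n2=0, n3=0, n4=0, n5=0 [stuck-at-0].
So Y = 0. (Without the fault it would be 1.)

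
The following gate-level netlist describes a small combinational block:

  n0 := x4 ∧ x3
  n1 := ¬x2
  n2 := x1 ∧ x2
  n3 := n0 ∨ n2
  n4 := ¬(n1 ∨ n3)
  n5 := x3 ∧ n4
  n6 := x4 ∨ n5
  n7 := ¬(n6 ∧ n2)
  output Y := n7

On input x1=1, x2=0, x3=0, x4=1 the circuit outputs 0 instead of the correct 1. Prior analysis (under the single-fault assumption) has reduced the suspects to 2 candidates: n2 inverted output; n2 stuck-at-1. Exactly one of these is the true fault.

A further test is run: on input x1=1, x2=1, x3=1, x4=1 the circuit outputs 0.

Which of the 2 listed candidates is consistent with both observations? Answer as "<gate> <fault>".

Evaluate each candidate on input x1=1, x2=1, x3=1, x4=1:
  n2 inverted output: n0=1, n1=0, n2=0 [inverted output], n3=1, n4=0, n5=0, n6=1, n7=1 → 1 — eliminated
  n2 stuck-at-1: n0=1, n1=0, n2=1 [stuck-at-1], n3=1, n4=0, n5=0, n6=1, n7=0 → 0 — matches
Only n2 stuck-at-1 reproduces the observed 0.

n2 stuck-at-1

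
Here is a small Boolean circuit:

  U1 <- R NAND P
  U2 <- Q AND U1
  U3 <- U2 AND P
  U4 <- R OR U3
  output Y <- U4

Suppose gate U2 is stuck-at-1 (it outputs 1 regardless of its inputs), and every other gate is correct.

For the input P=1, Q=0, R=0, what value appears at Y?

1

Propagate with U2 forced: U1=1, U2=1 [stuck-at-1], U3=1, U4=1.
So Y = 1. (Without the fault it would be 0.)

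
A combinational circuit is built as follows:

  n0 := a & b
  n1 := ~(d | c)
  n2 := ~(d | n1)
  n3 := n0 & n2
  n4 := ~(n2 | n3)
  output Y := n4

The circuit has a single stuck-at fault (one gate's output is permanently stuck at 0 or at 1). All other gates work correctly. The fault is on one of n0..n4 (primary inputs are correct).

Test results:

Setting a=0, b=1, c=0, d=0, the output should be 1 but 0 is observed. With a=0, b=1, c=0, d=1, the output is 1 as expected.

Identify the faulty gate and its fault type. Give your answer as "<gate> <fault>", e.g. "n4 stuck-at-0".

n1 stuck-at-0

Fault-free values for test 1 (a=0, b=1, c=0, d=0): n0=0, n1=1, n2=0, n3=0, n4=1, giving Y=1. Observed 0.
Test 1: faults giving observed 0 are {n1 stuck-at-0, n2 stuck-at-1, n3 stuck-at-1, n4 stuck-at-0}.
Test 2 (a=0, b=1, c=0, d=1): fault-free n0=0, n1=0, n2=0, n3=0, n4=1 → 1; observed 1. Eliminates n2 stuck-at-1, n3 stuck-at-1, n4 stuck-at-0.
Only n1 stuck-at-0 is consistent with every test.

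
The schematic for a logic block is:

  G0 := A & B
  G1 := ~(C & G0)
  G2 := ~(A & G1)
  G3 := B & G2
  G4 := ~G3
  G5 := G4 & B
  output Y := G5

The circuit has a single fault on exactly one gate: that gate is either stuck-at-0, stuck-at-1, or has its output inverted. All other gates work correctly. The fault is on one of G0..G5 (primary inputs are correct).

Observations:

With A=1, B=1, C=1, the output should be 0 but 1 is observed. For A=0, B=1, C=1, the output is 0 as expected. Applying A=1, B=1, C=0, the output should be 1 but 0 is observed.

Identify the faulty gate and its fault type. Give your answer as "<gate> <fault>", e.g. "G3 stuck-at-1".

Fault-free values for test 1 (A=1, B=1, C=1): G0=1, G1=0, G2=1, G3=1, G4=0, G5=0, giving Y=0. Observed 1.
Test 1: faults giving observed 1 are {G0 stuck-at-0, G0 inverted output, G1 stuck-at-1, G1 inverted output, G2 stuck-at-0, G2 inverted output, G3 stuck-at-0, G3 inverted output, G4 stuck-at-1, G4 inverted output, G5 stuck-at-1, G5 inverted output}.
Test 2 (A=0, B=1, C=1): fault-free G0=0, G1=1, G2=1, G3=1, G4=0, G5=0 → 0; observed 0. Eliminates G2 stuck-at-0, G2 inverted output, G3 stuck-at-0, G3 inverted output, G4 stuck-at-1, G4 inverted output, G5 stuck-at-1, G5 inverted output.
Test 3 (A=1, B=1, C=0): fault-free G0=1, G1=1, G2=0, G3=0, G4=1, G5=1 → 1; observed 0. Eliminates G0 stuck-at-0, G0 inverted output, G1 stuck-at-1.
Only G1 inverted output is consistent with every test.

G1 inverted output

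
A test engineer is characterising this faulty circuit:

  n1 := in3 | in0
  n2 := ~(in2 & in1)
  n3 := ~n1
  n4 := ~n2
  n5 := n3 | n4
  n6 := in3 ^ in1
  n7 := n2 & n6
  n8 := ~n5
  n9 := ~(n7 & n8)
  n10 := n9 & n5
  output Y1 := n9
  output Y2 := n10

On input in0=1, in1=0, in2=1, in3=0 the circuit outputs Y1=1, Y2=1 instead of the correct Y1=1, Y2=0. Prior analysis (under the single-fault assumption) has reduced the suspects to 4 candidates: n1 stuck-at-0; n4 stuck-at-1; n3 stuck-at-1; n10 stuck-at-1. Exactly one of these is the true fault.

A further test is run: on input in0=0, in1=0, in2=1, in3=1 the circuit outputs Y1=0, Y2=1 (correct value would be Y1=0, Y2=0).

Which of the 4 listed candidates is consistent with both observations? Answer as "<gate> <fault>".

n10 stuck-at-1

Evaluate each candidate on input in0=0, in1=0, in2=1, in3=1:
  n1 stuck-at-0: n1=0 [stuck-at-0], n2=1, n3=1, n4=0, n5=1, n6=1, n7=1, n8=0, n9=1, n10=1 → Y1=1, Y2=1 — eliminated
  n4 stuck-at-1: n1=1, n2=1, n3=0, n4=1 [stuck-at-1], n5=1, n6=1, n7=1, n8=0, n9=1, n10=1 → Y1=1, Y2=1 — eliminated
  n3 stuck-at-1: n1=1, n2=1, n3=1 [stuck-at-1], n4=0, n5=1, n6=1, n7=1, n8=0, n9=1, n10=1 → Y1=1, Y2=1 — eliminated
  n10 stuck-at-1: n1=1, n2=1, n3=0, n4=0, n5=0, n6=1, n7=1, n8=1, n9=0, n10=1 [stuck-at-1] → Y1=0, Y2=1 — matches
Only n10 stuck-at-1 reproduces the observed Y1=0, Y2=1.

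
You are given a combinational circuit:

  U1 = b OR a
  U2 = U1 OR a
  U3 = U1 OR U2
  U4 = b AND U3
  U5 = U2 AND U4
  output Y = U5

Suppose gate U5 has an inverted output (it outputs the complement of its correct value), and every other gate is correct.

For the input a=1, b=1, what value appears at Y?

Propagate with U5 forced: U1=1, U2=1, U3=1, U4=1, U5=0 [inverted output].
So Y = 0. (Without the fault it would be 1.)

0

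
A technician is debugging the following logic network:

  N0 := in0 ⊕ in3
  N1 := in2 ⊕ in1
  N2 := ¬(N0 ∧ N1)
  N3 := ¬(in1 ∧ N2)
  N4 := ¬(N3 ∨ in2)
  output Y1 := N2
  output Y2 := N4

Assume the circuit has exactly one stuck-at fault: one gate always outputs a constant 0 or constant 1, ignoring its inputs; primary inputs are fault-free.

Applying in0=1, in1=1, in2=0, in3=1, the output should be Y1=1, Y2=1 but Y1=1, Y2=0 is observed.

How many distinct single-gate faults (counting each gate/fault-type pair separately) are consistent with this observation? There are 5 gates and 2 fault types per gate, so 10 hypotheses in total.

Fault-free: N0=0, N1=1, N2=1, N3=0, N4=1 → Y1=1, Y2=1. Observed Y1=1, Y2=0.
  N0 stuck-at-0: output Y1=1, Y2=1 ✗
  N0 stuck-at-1: output Y1=0, Y2=0 ✗
  N1 stuck-at-0: output Y1=1, Y2=1 ✗
  N1 stuck-at-1: output Y1=1, Y2=1 ✗
  N2 stuck-at-0: output Y1=0, Y2=0 ✗
  N2 stuck-at-1: output Y1=1, Y2=1 ✗
  N3 stuck-at-0: output Y1=1, Y2=1 ✗
  N3 stuck-at-1: output Y1=1, Y2=0 ✓
  N4 stuck-at-0: output Y1=1, Y2=0 ✓
  N4 stuck-at-1: output Y1=1, Y2=1 ✗
Consistent faults: {N3 stuck-at-1, N4 stuck-at-0} — 2 in all.

2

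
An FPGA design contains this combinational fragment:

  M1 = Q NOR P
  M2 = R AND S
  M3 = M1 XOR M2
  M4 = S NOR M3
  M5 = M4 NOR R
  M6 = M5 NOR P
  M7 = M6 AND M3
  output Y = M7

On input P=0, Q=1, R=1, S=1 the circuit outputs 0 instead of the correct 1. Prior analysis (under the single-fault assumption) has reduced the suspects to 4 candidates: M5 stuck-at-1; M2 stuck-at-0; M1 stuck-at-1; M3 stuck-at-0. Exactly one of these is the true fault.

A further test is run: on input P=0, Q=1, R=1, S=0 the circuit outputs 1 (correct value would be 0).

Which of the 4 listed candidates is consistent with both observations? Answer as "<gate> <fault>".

M1 stuck-at-1

Evaluate each candidate on input P=0, Q=1, R=1, S=0:
  M5 stuck-at-1: M1=0, M2=0, M3=0, M4=1, M5=1 [stuck-at-1], M6=0, M7=0 → 0 — eliminated
  M2 stuck-at-0: M1=0, M2=0 [stuck-at-0], M3=0, M4=1, M5=0, M6=1, M7=0 → 0 — eliminated
  M1 stuck-at-1: M1=1 [stuck-at-1], M2=0, M3=1, M4=0, M5=0, M6=1, M7=1 → 1 — matches
  M3 stuck-at-0: M1=0, M2=0, M3=0 [stuck-at-0], M4=1, M5=0, M6=1, M7=0 → 0 — eliminated
Only M1 stuck-at-1 reproduces the observed 1.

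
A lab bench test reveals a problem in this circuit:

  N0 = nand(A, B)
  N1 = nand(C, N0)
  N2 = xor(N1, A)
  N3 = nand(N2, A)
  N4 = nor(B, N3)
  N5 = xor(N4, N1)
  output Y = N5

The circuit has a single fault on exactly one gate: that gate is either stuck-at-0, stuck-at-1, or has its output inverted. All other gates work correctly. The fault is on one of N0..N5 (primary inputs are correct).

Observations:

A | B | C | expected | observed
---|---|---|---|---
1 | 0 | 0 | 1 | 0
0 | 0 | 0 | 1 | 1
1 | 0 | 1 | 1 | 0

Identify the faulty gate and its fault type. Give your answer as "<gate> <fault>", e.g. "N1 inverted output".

Fault-free values for test 1 (A=1, B=0, C=0): N0=1, N1=1, N2=0, N3=1, N4=0, N5=1, giving Y=1. Observed 0.
Test 1: faults giving observed 0 are {N2 stuck-at-1, N2 inverted output, N3 stuck-at-0, N3 inverted output, N4 stuck-at-1, N4 inverted output, N5 stuck-at-0, N5 inverted output}.
Test 2 (A=0, B=0, C=0): fault-free N0=1, N1=1, N2=1, N3=1, N4=0, N5=1 → 1; observed 1. Eliminates N3 stuck-at-0, N3 inverted output, N4 stuck-at-1, N4 inverted output, N5 stuck-at-0, N5 inverted output.
Test 3 (A=1, B=0, C=1): fault-free N0=1, N1=0, N2=1, N3=0, N4=1, N5=1 → 1; observed 0. Eliminates N2 stuck-at-1.
Only N2 inverted output is consistent with every test.

N2 inverted output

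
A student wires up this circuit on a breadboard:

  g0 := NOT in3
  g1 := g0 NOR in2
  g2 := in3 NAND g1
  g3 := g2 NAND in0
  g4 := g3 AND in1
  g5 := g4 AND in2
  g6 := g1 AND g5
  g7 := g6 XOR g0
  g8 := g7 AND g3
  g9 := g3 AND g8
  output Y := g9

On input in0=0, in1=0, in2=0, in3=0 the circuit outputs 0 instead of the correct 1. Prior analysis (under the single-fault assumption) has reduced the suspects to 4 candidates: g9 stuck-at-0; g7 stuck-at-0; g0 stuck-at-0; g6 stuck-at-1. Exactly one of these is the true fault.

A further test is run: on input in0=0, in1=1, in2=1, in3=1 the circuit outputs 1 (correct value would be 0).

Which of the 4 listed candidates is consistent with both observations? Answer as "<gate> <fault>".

Evaluate each candidate on input in0=0, in1=1, in2=1, in3=1:
  g9 stuck-at-0: g0=0, g1=0, g2=1, g3=1, g4=1, g5=1, g6=0, g7=0, g8=0, g9=0 [stuck-at-0] → 0 — eliminated
  g7 stuck-at-0: g0=0, g1=0, g2=1, g3=1, g4=1, g5=1, g6=0, g7=0 [stuck-at-0], g8=0, g9=0 → 0 — eliminated
  g0 stuck-at-0: g0=0 [stuck-at-0], g1=0, g2=1, g3=1, g4=1, g5=1, g6=0, g7=0, g8=0, g9=0 → 0 — eliminated
  g6 stuck-at-1: g0=0, g1=0, g2=1, g3=1, g4=1, g5=1, g6=1 [stuck-at-1], g7=1, g8=1, g9=1 → 1 — matches
Only g6 stuck-at-1 reproduces the observed 1.

g6 stuck-at-1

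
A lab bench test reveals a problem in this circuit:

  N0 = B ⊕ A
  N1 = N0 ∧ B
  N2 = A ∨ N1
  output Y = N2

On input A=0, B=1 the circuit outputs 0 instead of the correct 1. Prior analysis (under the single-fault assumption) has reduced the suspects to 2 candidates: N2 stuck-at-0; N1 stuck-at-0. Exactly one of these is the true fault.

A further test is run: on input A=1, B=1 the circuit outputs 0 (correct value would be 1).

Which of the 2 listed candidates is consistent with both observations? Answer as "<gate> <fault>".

N2 stuck-at-0

Evaluate each candidate on input A=1, B=1:
  N2 stuck-at-0: N0=0, N1=0, N2=0 [stuck-at-0] → 0 — matches
  N1 stuck-at-0: N0=0, N1=0 [stuck-at-0], N2=1 → 1 — eliminated
Only N2 stuck-at-0 reproduces the observed 0.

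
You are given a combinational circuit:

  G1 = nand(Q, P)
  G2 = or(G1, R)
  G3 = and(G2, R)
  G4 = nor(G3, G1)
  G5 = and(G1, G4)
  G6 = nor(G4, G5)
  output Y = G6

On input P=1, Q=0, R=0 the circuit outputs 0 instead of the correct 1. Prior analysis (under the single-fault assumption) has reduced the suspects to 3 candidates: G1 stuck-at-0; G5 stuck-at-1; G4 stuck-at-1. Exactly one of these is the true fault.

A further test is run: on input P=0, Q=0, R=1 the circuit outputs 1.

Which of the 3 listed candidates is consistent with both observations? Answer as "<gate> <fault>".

G1 stuck-at-0

Evaluate each candidate on input P=0, Q=0, R=1:
  G1 stuck-at-0: G1=0 [stuck-at-0], G2=1, G3=1, G4=0, G5=0, G6=1 → 1 — matches
  G5 stuck-at-1: G1=1, G2=1, G3=1, G4=0, G5=1 [stuck-at-1], G6=0 → 0 — eliminated
  G4 stuck-at-1: G1=1, G2=1, G3=1, G4=1 [stuck-at-1], G5=1, G6=0 → 0 — eliminated
Only G1 stuck-at-0 reproduces the observed 1.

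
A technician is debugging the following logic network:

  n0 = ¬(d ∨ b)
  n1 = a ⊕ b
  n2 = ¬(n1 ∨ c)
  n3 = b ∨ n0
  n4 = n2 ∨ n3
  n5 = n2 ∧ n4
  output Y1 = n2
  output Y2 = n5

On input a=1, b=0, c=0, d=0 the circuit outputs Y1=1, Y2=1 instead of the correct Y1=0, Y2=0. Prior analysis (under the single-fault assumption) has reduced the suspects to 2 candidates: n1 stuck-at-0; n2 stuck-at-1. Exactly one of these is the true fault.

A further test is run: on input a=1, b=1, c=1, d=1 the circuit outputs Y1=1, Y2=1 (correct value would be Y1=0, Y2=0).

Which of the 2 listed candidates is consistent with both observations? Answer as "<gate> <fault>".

n2 stuck-at-1

Evaluate each candidate on input a=1, b=1, c=1, d=1:
  n1 stuck-at-0: n0=0, n1=0 [stuck-at-0], n2=0, n3=1, n4=1, n5=0 → Y1=0, Y2=0 — eliminated
  n2 stuck-at-1: n0=0, n1=0, n2=1 [stuck-at-1], n3=1, n4=1, n5=1 → Y1=1, Y2=1 — matches
Only n2 stuck-at-1 reproduces the observed Y1=1, Y2=1.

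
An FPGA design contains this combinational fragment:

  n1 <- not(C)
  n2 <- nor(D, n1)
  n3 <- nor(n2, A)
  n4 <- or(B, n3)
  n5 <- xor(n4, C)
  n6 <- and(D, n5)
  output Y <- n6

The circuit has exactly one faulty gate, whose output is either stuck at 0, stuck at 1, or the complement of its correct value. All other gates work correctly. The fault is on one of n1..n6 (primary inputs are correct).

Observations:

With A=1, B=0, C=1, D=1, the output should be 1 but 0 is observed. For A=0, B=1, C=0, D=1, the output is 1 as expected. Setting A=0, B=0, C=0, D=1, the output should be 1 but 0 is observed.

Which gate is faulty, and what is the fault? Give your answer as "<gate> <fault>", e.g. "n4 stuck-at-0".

Fault-free values for test 1 (A=1, B=0, C=1, D=1): n1=0, n2=0, n3=0, n4=0, n5=1, n6=1, giving Y=1. Observed 0.
Test 1: faults giving observed 0 are {n3 stuck-at-1, n3 inverted output, n4 stuck-at-1, n4 inverted output, n5 stuck-at-0, n5 inverted output, n6 stuck-at-0, n6 inverted output}.
Test 2 (A=0, B=1, C=0, D=1): fault-free n1=1, n2=0, n3=1, n4=1, n5=1, n6=1 → 1; observed 1. Eliminates n4 inverted output, n5 stuck-at-0, n5 inverted output, n6 stuck-at-0, n6 inverted output.
Test 3 (A=0, B=0, C=0, D=1): fault-free n1=1, n2=0, n3=1, n4=1, n5=1, n6=1 → 1; observed 0. Eliminates n3 stuck-at-1, n4 stuck-at-1.
Only n3 inverted output is consistent with every test.

n3 inverted output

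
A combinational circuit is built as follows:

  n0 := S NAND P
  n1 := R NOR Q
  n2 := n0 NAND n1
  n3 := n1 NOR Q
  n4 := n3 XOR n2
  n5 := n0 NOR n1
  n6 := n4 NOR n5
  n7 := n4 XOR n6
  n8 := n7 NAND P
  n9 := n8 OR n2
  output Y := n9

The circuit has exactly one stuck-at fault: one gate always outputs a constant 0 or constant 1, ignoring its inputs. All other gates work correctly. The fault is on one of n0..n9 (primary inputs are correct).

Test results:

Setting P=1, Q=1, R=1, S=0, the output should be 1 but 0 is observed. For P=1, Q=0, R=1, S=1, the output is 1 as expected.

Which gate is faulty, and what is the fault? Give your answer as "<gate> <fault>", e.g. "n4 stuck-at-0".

n1 stuck-at-1

Fault-free values for test 1 (P=1, Q=1, R=1, S=0): n0=1, n1=0, n2=1, n3=0, n4=1, n5=0, n6=0, n7=1, n8=0, n9=1, giving Y=1. Observed 0.
Test 1: faults giving observed 0 are {n1 stuck-at-1, n2 stuck-at-0, n9 stuck-at-0}.
Test 2 (P=1, Q=0, R=1, S=1): fault-free n0=0, n1=0, n2=1, n3=1, n4=0, n5=1, n6=0, n7=0, n8=1, n9=1 → 1; observed 1. Eliminates n2 stuck-at-0, n9 stuck-at-0.
Only n1 stuck-at-1 is consistent with every test.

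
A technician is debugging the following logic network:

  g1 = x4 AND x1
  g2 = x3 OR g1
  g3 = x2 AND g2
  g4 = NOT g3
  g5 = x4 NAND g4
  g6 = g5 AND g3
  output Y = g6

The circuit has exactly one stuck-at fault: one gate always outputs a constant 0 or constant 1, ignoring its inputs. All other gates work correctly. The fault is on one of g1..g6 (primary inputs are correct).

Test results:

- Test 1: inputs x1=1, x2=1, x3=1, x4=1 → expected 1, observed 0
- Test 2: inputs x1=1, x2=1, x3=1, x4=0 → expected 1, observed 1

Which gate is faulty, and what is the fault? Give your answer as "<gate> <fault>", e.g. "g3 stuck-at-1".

Fault-free values for test 1 (x1=1, x2=1, x3=1, x4=1): g1=1, g2=1, g3=1, g4=0, g5=1, g6=1, giving Y=1. Observed 0.
Test 1: faults giving observed 0 are {g2 stuck-at-0, g3 stuck-at-0, g4 stuck-at-1, g5 stuck-at-0, g6 stuck-at-0}.
Test 2 (x1=1, x2=1, x3=1, x4=0): fault-free g1=0, g2=1, g3=1, g4=0, g5=1, g6=1 → 1; observed 1. Eliminates g2 stuck-at-0, g3 stuck-at-0, g5 stuck-at-0, g6 stuck-at-0.
Only g4 stuck-at-1 is consistent with every test.

g4 stuck-at-1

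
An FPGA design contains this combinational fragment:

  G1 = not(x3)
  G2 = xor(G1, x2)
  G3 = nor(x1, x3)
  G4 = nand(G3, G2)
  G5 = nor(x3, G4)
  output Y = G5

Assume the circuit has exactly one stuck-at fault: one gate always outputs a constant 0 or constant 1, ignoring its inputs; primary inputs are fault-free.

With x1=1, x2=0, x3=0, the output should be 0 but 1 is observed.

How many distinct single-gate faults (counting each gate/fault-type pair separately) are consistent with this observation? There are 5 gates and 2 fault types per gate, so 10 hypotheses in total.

3

Fault-free: G1=1, G2=1, G3=0, G4=1, G5=0 → 0. Observed 1.
  G1 stuck-at-0: output 0 ✗
  G1 stuck-at-1: output 0 ✗
  G2 stuck-at-0: output 0 ✗
  G2 stuck-at-1: output 0 ✗
  G3 stuck-at-0: output 0 ✗
  G3 stuck-at-1: output 1 ✓
  G4 stuck-at-0: output 1 ✓
  G4 stuck-at-1: output 0 ✗
  G5 stuck-at-0: output 0 ✗
  G5 stuck-at-1: output 1 ✓
Consistent faults: {G3 stuck-at-1, G4 stuck-at-0, G5 stuck-at-1} — 3 in all.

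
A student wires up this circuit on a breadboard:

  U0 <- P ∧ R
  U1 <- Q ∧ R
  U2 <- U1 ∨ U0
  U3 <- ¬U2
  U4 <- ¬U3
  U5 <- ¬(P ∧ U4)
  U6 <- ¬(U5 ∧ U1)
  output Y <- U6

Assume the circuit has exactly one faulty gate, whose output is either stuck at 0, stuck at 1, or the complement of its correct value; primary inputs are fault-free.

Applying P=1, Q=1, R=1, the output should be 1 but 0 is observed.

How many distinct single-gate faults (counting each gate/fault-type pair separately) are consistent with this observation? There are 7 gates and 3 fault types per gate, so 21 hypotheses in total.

10

Fault-free: U0=1, U1=1, U2=1, U3=0, U4=1, U5=0, U6=1 → 1. Observed 0.
  U0: none of the 3 fault types match ✗
  U1: none of the 3 fault types match ✗
  U2: stuck-at-0, inverted output ✓; others ✗
  U3: stuck-at-1, inverted output ✓; others ✗
  U4: stuck-at-0, inverted output ✓; others ✗
  U5: stuck-at-1, inverted output ✓; others ✗
  U6: stuck-at-0, inverted output ✓; others ✗
Consistent faults: {U2 stuck-at-0, U2 inverted output, U3 stuck-at-1, U3 inverted output, U4 stuck-at-0, U4 inverted output, U5 stuck-at-1, U5 inverted output, U6 stuck-at-0, U6 inverted output} — 10 in all.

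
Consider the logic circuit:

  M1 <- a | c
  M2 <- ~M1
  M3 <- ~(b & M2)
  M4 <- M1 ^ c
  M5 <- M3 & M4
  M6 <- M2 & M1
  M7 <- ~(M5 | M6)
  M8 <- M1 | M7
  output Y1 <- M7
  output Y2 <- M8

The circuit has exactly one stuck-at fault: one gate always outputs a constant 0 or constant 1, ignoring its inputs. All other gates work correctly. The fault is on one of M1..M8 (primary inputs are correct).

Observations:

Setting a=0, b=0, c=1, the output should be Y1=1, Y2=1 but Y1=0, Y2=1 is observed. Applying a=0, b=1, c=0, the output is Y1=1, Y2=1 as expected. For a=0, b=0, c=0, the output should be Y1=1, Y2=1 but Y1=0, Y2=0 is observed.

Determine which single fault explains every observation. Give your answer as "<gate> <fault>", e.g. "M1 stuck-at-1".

Fault-free values for test 1 (a=0, b=0, c=1): M1=1, M2=0, M3=1, M4=0, M5=0, M6=0, M7=1, M8=1, giving Y1=1, Y2=1. Observed Y1=0, Y2=1.
Test 1: faults giving observed Y1=0, Y2=1 are {M2 stuck-at-1, M4 stuck-at-1, M5 stuck-at-1, M6 stuck-at-1, M7 stuck-at-0}.
Test 2 (a=0, b=1, c=0): fault-free M1=0, M2=1, M3=0, M4=0, M5=0, M6=0, M7=1, M8=1 → Y1=1, Y2=1; observed Y1=1, Y2=1. Eliminates M5 stuck-at-1, M6 stuck-at-1, M7 stuck-at-0.
Test 3 (a=0, b=0, c=0): fault-free M1=0, M2=1, M3=1, M4=0, M5=0, M6=0, M7=1, M8=1 → Y1=1, Y2=1; observed Y1=0, Y2=0. Eliminates M2 stuck-at-1.
Only M4 stuck-at-1 is consistent with every test.

M4 stuck-at-1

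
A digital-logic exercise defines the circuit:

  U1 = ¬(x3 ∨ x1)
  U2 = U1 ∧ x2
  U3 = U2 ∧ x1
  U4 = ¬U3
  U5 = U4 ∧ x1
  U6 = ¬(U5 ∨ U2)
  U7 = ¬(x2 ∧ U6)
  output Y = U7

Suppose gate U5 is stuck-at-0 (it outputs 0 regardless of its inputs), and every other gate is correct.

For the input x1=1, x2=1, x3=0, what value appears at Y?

Propagate with U5 forced: U1=0, U2=0, U3=0, U4=1, U5=0 [stuck-at-0], U6=1, U7=0.
So Y = 0. (Without the fault it would be 1.)

0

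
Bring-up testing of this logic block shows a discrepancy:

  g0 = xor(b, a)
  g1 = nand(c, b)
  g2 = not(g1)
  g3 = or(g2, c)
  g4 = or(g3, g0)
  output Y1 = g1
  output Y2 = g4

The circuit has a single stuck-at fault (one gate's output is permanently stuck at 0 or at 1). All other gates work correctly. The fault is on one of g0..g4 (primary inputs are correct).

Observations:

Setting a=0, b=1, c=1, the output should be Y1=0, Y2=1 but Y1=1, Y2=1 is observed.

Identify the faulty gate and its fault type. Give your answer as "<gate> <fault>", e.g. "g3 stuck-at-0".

g1 stuck-at-1

Fault-free values for test 1 (a=0, b=1, c=1): g0=1, g1=0, g2=1, g3=1, g4=1, giving Y1=0, Y2=1. Observed Y1=1, Y2=1.
Test 1: faults giving observed Y1=1, Y2=1 are {g1 stuck-at-1}.
Only g1 stuck-at-1 is consistent with every test.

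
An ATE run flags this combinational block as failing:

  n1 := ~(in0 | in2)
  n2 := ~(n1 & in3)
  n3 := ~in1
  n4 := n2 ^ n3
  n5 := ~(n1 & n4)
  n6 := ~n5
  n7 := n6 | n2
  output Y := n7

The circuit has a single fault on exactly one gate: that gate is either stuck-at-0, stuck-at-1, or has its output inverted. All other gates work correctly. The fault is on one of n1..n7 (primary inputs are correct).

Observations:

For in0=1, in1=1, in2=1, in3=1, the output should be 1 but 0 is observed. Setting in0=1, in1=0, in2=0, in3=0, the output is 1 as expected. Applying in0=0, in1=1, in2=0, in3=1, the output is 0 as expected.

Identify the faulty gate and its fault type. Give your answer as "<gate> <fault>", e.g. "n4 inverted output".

n1 stuck-at-1

Fault-free values for test 1 (in0=1, in1=1, in2=1, in3=1): n1=0, n2=1, n3=0, n4=1, n5=1, n6=0, n7=1, giving Y=1. Observed 0.
Test 1: faults giving observed 0 are {n1 stuck-at-1, n1 inverted output, n2 stuck-at-0, n2 inverted output, n7 stuck-at-0, n7 inverted output}.
Test 2 (in0=1, in1=0, in2=0, in3=0): fault-free n1=0, n2=1, n3=1, n4=0, n5=1, n6=0, n7=1 → 1; observed 1. Eliminates n2 stuck-at-0, n2 inverted output, n7 stuck-at-0, n7 inverted output.
Test 3 (in0=0, in1=1, in2=0, in3=1): fault-free n1=1, n2=0, n3=0, n4=0, n5=1, n6=0, n7=0 → 0; observed 0. Eliminates n1 inverted output.
Only n1 stuck-at-1 is consistent with every test.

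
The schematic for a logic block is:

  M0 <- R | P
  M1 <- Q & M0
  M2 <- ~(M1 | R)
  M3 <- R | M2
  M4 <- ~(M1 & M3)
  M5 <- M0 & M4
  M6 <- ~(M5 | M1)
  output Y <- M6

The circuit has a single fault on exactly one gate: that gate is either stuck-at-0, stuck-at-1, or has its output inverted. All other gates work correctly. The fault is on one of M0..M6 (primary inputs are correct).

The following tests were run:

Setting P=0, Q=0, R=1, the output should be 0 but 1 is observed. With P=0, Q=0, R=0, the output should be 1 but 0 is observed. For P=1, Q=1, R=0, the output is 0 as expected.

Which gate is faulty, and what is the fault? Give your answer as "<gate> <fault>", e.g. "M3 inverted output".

Fault-free values for test 1 (P=0, Q=0, R=1): M0=1, M1=0, M2=0, M3=1, M4=1, M5=1, M6=0, giving Y=0. Observed 1.
Test 1: faults giving observed 1 are {M0 stuck-at-0, M0 inverted output, M4 stuck-at-0, M4 inverted output, M5 stuck-at-0, M5 inverted output, M6 stuck-at-1, M6 inverted output}.
Test 2 (P=0, Q=0, R=0): fault-free M0=0, M1=0, M2=1, M3=1, M4=1, M5=0, M6=1 → 1; observed 0. Eliminates M0 stuck-at-0, M4 stuck-at-0, M4 inverted output, M5 stuck-at-0, M6 stuck-at-1.
Test 3 (P=1, Q=1, R=0): fault-free M0=1, M1=1, M2=0, M3=0, M4=1, M5=1, M6=0 → 0; observed 0. Eliminates M0 inverted output, M6 inverted output.
Only M5 inverted output is consistent with every test.

M5 inverted output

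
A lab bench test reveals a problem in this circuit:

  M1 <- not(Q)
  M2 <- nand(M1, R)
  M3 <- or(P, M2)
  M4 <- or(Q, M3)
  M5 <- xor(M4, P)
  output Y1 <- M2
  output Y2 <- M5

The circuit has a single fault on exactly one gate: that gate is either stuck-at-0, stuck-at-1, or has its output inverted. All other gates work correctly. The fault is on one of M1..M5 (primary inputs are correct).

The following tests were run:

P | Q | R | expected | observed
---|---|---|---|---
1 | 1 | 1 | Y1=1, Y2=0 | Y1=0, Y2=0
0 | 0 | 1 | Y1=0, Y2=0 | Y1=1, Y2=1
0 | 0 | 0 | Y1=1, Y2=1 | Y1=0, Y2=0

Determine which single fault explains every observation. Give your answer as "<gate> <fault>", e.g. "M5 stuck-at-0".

Fault-free values for test 1 (P=1, Q=1, R=1): M1=0, M2=1, M3=1, M4=1, M5=0, giving Y1=1, Y2=0. Observed Y1=0, Y2=0.
Test 1: faults giving observed Y1=0, Y2=0 are {M1 stuck-at-1, M1 inverted output, M2 stuck-at-0, M2 inverted output}.
Test 2 (P=0, Q=0, R=1): fault-free M1=1, M2=0, M3=0, M4=0, M5=0 → Y1=0, Y2=0; observed Y1=1, Y2=1. Eliminates M1 stuck-at-1, M2 stuck-at-0.
Test 3 (P=0, Q=0, R=0): fault-free M1=1, M2=1, M3=1, M4=1, M5=1 → Y1=1, Y2=1; observed Y1=0, Y2=0. Eliminates M1 inverted output.
Only M2 inverted output is consistent with every test.

M2 inverted output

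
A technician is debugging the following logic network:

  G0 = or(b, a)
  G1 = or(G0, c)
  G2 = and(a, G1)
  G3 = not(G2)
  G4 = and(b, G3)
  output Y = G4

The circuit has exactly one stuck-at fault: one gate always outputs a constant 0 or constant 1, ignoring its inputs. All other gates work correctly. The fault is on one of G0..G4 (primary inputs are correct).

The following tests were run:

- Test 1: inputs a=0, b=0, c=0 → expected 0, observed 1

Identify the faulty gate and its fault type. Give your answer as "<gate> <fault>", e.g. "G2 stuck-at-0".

G4 stuck-at-1

Fault-free values for test 1 (a=0, b=0, c=0): G0=0, G1=0, G2=0, G3=1, G4=0, giving Y=0. Observed 1.
Test 1: faults giving observed 1 are {G4 stuck-at-1}.
Only G4 stuck-at-1 is consistent with every test.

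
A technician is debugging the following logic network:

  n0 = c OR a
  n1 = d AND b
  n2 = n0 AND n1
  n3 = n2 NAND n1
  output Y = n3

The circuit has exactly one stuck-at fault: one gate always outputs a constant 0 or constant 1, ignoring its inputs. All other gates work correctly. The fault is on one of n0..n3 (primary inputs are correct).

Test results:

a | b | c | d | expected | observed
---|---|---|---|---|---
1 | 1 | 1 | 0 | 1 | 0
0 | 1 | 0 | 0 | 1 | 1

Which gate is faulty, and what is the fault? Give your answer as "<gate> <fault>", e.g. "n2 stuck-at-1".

Fault-free values for test 1 (a=1, b=1, c=1, d=0): n0=1, n1=0, n2=0, n3=1, giving Y=1. Observed 0.
Test 1: faults giving observed 0 are {n1 stuck-at-1, n3 stuck-at-0}.
Test 2 (a=0, b=1, c=0, d=0): fault-free n0=0, n1=0, n2=0, n3=1 → 1; observed 1. Eliminates n3 stuck-at-0.
Only n1 stuck-at-1 is consistent with every test.

n1 stuck-at-1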